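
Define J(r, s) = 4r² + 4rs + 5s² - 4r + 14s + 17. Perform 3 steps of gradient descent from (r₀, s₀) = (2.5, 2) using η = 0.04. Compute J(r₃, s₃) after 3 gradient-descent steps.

2.92840185856

∇J = (8r + 4s - 4, 4r + 10s + 14)
Step 1: at (2.5, 2), ∇J = (24, 44) → (2.5, 2) − 0.04·(24, 44) = (1.54, 0.24)
Step 2: at (1.54, 0.24), ∇J = (9.28, 22.56) → (1.54, 0.24) − 0.04·(9.28, 22.56) = (1.1688, -0.6624)
Step 3: at (1.1688, -0.6624), ∇J = (2.7008, 12.0512) → (1.1688, -0.6624) − 0.04·(2.7008, 12.0512) = (1.060768, -1.144448)
J(1.060768, -1.144448) = 2.92840185856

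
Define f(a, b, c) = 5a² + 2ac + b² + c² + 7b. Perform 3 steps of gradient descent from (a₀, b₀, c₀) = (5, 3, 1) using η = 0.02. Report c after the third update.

∇f = (10a + 2c, 2b + 7, 2a + 2c)
Step 1: at (5, 3, 1), ∇f = (52, 13, 12) → (5, 3, 1) − 0.02·(52, 13, 12) = (3.96, 2.74, 0.76)
Step 2: at (3.96, 2.74, 0.76), ∇f = (41.12, 12.48, 9.44) → (3.96, 2.74, 0.76) − 0.02·(41.12, 12.48, 9.44) = (3.1376, 2.4904, 0.5712)
Step 3: at (3.1376, 2.4904, 0.5712), ∇f = (32.5184, 11.9808, 7.4176) → (3.1376, 2.4904, 0.5712) − 0.02·(32.5184, 11.9808, 7.4176) = (2.487232, 2.250784, 0.422848)
c = 0.422848

0.422848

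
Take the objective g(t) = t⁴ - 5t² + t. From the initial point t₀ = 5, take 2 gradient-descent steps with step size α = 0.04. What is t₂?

336.47879424

g′(t) = 4t³ - 10t + 1
t₁ = 5 − 0.04·451 = -13.04
t₂ = -13.04 − 0.04·(-8737.969856) = 336.47879424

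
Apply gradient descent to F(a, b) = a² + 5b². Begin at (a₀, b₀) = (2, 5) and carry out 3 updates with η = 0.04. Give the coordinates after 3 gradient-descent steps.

(1.557376, 1.08)

∇F = (2a, 10b)
Step 1: at (2, 5), ∇F = (4, 50) → (2, 5) − 0.04·(4, 50) = (1.84, 3)
Step 2: at (1.84, 3), ∇F = (3.68, 30) → (1.84, 3) − 0.04·(3.68, 30) = (1.6928, 1.8)
Step 3: at (1.6928, 1.8), ∇F = (3.3856, 18) → (1.6928, 1.8) − 0.04·(3.3856, 18) = (1.557376, 1.08)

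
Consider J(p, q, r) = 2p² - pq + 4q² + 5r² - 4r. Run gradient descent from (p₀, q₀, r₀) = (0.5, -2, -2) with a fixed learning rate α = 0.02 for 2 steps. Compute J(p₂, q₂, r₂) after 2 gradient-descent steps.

19.51532664

∇J = (4p - q, -p + 8q, 10r - 4)
Step 1: at (0.5, -2, -2), ∇J = (4, -16.5, -24) → (0.5, -2, -2) − 0.02·(4, -16.5, -24) = (0.42, -1.67, -1.52)
Step 2: at (0.42, -1.67, -1.52), ∇J = (3.35, -13.78, -19.2) → (0.42, -1.67, -1.52) − 0.02·(3.35, -13.78, -19.2) = (0.353, -1.3944, -1.136)
J(0.353, -1.3944, -1.136) = 19.51532664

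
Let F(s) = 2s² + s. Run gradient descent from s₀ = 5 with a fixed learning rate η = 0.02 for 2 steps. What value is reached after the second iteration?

4.1936

F′(s) = 4s + 1
s₁ = 5 − 0.02·21 = 4.58
s₂ = 4.58 − 0.02·19.32 = 4.1936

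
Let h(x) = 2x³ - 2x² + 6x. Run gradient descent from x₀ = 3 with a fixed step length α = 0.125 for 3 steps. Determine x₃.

-126.75

h′(x) = 6x² - 4x + 6
Step 1: h′(3) = 48; x₁ = 3 − 0.125·48 = -3
Step 2: h′(-3) = 72; x₂ = -3 − 0.125·72 = -12
Step 3: h′(-12) = 918; x₃ = -12 − 0.125·918 = -126.75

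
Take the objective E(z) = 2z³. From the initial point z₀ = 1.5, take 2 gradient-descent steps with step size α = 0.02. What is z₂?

E′(z) = 6z²
z₁ = 1.5 − 0.02·13.5 = 1.23
z₂ = 1.23 − 0.02·9.0774 = 1.048452

1.048452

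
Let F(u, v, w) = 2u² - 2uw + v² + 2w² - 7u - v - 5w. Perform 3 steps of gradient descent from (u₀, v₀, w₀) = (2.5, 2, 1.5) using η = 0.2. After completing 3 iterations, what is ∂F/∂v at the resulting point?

∇F = (4u - 2w - 7, 2v - 1, -2u + 4w - 5)
Step 1: at (2.5, 2, 1.5), ∇F = (0, 3, -4) → (2.5, 2, 1.5) − 0.2·(0, 3, -4) = (2.5, 1.4, 2.3)
Step 2: at (2.5, 1.4, 2.3), ∇F = (-1.6, 1.8, -0.8) → (2.5, 1.4, 2.3) − 0.2·(-1.6, 1.8, -0.8) = (2.82, 1.04, 2.46)
Step 3: at (2.82, 1.04, 2.46), ∇F = (-0.64, 1.08, -0.8) → (2.82, 1.04, 2.46) − 0.2·(-0.64, 1.08, -0.8) = (2.948, 0.824, 2.62)
∂F/∂v at (2.948, 0.824, 2.62) = 0.648

0.648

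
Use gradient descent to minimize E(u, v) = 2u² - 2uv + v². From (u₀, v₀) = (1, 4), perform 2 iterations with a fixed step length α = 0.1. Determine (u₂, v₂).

∇E = (4u - 2v, -2u + 2v)
(u₁, v₁) = (1, 4) − 0.1·(-4, 6) = (1.4, 3.4)
(u₂, v₂) = (1.4, 3.4) − 0.1·(-1.2, 4) = (1.52, 3)

(1.52, 3)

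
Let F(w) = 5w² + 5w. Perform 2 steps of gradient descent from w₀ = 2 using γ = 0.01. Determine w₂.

F′(w) = 10w + 5
Step 1: F′(2) = 25; w₁ = 2 − 0.01·25 = 1.75
Step 2: F′(1.75) = 22.5; w₂ = 1.75 − 0.01·22.5 = 1.525

1.525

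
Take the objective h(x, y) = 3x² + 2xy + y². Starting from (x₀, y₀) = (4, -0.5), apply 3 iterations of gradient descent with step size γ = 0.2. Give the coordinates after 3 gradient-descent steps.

∇h = (6x + 2y, 2x + 2y)
Step 1: at (4, -0.5), ∇h = (23, 7) → (4, -0.5) − 0.2·(23, 7) = (-0.6, -1.9)
Step 2: at (-0.6, -1.9), ∇h = (-7.4, -5) → (-0.6, -1.9) − 0.2·(-7.4, -5) = (0.88, -0.9)
Step 3: at (0.88, -0.9), ∇h = (3.48, -0.04) → (0.88, -0.9) − 0.2·(3.48, -0.04) = (0.184, -0.892)

(0.184, -0.892)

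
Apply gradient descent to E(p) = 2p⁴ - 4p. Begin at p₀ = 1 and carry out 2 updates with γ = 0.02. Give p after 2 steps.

E′(p) = 8p³ - 4
p₁ = 1 − 0.02·4 = 0.92
p₂ = 0.92 − 0.02·2.229504 = 0.87540992

0.87540992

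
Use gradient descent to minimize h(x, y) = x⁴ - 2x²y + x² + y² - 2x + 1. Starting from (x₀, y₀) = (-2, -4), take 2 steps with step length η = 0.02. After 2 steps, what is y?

∇h = (4x³ - 4xy + 2x - 2, -2x² + 2y)
(x₁, y₁) = (-2, -4) − 0.02·(-70, -16) = (-0.6, -3.68)
(x₂, y₂) = (-0.6, -3.68) − 0.02·(-12.896, -8.08) = (-0.34208, -3.5184)
y = -3.5184

-3.5184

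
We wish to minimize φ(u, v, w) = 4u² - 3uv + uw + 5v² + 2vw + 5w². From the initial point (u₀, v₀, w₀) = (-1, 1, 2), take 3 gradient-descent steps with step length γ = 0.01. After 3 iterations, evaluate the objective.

15.988604232664

∇φ = (8u - 3v + w, -3u + 10v + 2w, u + 2v + 10w)
Step 1: at (-1, 1, 2), ∇φ = (-9, 17, 21) → (-1, 1, 2) − 0.01·(-9, 17, 21) = (-0.91, 0.83, 1.79)
Step 2: at (-0.91, 0.83, 1.79), ∇φ = (-7.98, 14.61, 18.65) → (-0.91, 0.83, 1.79) − 0.01·(-7.98, 14.61, 18.65) = (-0.8302, 0.6839, 1.6035)
Step 3: at (-0.8302, 0.6839, 1.6035), ∇φ = (-7.0898, 12.5366, 16.5726) → (-0.8302, 0.6839, 1.6035) − 0.01·(-7.0898, 12.5366, 16.5726) = (-0.759302, 0.558534, 1.437774)
φ(-0.759302, 0.558534, 1.437774) = 15.988604232664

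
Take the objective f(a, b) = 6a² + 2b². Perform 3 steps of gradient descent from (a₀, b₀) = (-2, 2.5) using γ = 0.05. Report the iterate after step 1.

(-0.8, 2)

∇f = (12a, 4b)
Step 1: at (-2, 2.5), ∇f = (-24, 10) → (-2, 2.5) − 0.05·(-24, 10) = (-0.8, 2)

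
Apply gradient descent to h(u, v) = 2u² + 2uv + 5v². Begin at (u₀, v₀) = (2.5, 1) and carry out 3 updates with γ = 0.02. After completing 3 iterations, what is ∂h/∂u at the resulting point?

∇h = (4u + 2v, 2u + 10v)
Step 1: at (2.5, 1), ∇h = (12, 15) → (2.5, 1) − 0.02·(12, 15) = (2.26, 0.7)
Step 2: at (2.26, 0.7), ∇h = (10.44, 11.52) → (2.26, 0.7) − 0.02·(10.44, 11.52) = (2.0512, 0.4696)
Step 3: at (2.0512, 0.4696), ∇h = (9.144, 8.7984) → (2.0512, 0.4696) − 0.02·(9.144, 8.7984) = (1.86832, 0.293632)
∂h/∂u at (1.86832, 0.293632) = 8.060544

8.060544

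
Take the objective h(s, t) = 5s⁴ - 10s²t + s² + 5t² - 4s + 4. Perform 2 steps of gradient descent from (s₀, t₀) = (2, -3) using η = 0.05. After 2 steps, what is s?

1711.4

∇h = (20s³ - 20st + 2s - 4, -10s² + 10t)
Step 1: at (2, -3), ∇h = (280, -70) → (2, -3) − 0.05·(280, -70) = (-12, 0.5)
Step 2: at (-12, 0.5), ∇h = (-34468, -1435) → (-12, 0.5) − 0.05·(-34468, -1435) = (1711.4, 72.25)
s = 1711.4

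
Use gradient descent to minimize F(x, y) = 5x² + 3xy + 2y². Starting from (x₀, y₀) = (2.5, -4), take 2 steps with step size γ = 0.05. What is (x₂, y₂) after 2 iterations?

(1.46125, -3.1375)

∇F = (10x + 3y, 3x + 4y)
Step 1: at (2.5, -4), ∇F = (13, -8.5) → (2.5, -4) − 0.05·(13, -8.5) = (1.85, -3.575)
Step 2: at (1.85, -3.575), ∇F = (7.775, -8.75) → (1.85, -3.575) − 0.05·(7.775, -8.75) = (1.46125, -3.1375)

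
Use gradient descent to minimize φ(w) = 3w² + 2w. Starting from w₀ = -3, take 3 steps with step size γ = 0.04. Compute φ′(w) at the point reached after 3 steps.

-7.023616

φ′(w) = 6w + 2
Step 1: φ′(-3) = -16; w₁ = -3 − 0.04·(-16) = -2.36
Step 2: φ′(-2.36) = -12.16; w₂ = -2.36 − 0.04·(-12.16) = -1.8736
Step 3: φ′(-1.8736) = -9.2416; w₃ = -1.8736 − 0.04·(-9.2416) = -1.503936
φ′(w) at (-1.503936) = -7.023616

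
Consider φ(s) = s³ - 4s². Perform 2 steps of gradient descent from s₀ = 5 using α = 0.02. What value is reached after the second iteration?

3.8786

φ′(s) = 3s² - 8s
s₁ = 5 − 0.02·35 = 4.3
s₂ = 4.3 − 0.02·21.07 = 3.8786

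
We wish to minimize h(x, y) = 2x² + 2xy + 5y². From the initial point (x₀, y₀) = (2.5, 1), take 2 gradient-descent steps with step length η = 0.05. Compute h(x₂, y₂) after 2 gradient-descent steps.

4.296825

∇h = (4x + 2y, 2x + 10y)
(x₁, y₁) = (2.5, 1) − 0.05·(12, 15) = (1.9, 0.25)
(x₂, y₂) = (1.9, 0.25) − 0.05·(8.1, 6.3) = (1.495, -0.065)
h(1.495, -0.065) = 4.296825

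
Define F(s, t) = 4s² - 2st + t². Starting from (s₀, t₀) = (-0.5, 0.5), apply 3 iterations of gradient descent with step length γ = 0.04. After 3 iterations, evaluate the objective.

0.188013505536

∇F = (8s - 2t, -2s + 2t)
(s₁, t₁) = (-0.5, 0.5) − 0.04·(-5, 2) = (-0.3, 0.42)
(s₂, t₂) = (-0.3, 0.42) − 0.04·(-3.24, 1.44) = (-0.1704, 0.3624)
(s₃, t₃) = (-0.1704, 0.3624) − 0.04·(-2.088, 1.0656) = (-0.08688, 0.319776)
F(-0.08688, 0.319776) = 0.188013505536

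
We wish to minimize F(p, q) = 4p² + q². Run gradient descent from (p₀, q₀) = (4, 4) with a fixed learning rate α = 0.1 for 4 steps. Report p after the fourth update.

∇F = (8p, 2q)
Step 1: at (4, 4), ∇F = (32, 8) → (4, 4) − 0.1·(32, 8) = (0.8, 3.2)
Step 2: at (0.8, 3.2), ∇F = (6.4, 6.4) → (0.8, 3.2) − 0.1·(6.4, 6.4) = (0.16, 2.56)
Step 3: at (0.16, 2.56), ∇F = (1.28, 5.12) → (0.16, 2.56) − 0.1·(1.28, 5.12) = (0.032, 2.048)
Step 4: at (0.032, 2.048), ∇F = (0.256, 4.096) → (0.032, 2.048) − 0.1·(0.256, 4.096) = (0.0064, 1.6384)
p = 0.0064

0.0064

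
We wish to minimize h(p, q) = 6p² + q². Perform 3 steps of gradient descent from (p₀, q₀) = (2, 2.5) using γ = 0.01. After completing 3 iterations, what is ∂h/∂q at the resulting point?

∇h = (12p, 2q)
(p₁, q₁) = (2, 2.5) − 0.01·(24, 5) = (1.76, 2.45)
(p₂, q₂) = (1.76, 2.45) − 0.01·(21.12, 4.9) = (1.5488, 2.401)
(p₃, q₃) = (1.5488, 2.401) − 0.01·(18.5856, 4.802) = (1.362944, 2.35298)
∂h/∂q at (1.362944, 2.35298) = 4.70596

4.70596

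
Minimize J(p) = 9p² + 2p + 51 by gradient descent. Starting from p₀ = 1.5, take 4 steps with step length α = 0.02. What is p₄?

J′(p) = 18p + 2
p₁ = 1.5 − 0.02·29 = 0.92
p₂ = 0.92 − 0.02·18.56 = 0.5488
p₃ = 0.5488 − 0.02·11.8784 = 0.311232
p₄ = 0.311232 − 0.02·7.602176 = 0.15918848

0.15918848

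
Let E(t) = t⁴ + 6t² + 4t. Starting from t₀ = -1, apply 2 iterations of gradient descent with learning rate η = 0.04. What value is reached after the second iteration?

-0.40790272

E′(t) = 4t³ + 12t + 4
t₁ = -1 − 0.04·(-12) = -0.52
t₂ = -0.52 − 0.04·(-2.802432) = -0.40790272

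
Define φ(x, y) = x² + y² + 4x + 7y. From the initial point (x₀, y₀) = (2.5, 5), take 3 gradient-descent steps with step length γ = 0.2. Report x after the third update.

-1.028

∇φ = (2x + 4, 2y + 7)
(x₁, y₁) = (2.5, 5) − 0.2·(9, 17) = (0.7, 1.6)
(x₂, y₂) = (0.7, 1.6) − 0.2·(5.4, 10.2) = (-0.38, -0.44)
(x₃, y₃) = (-0.38, -0.44) − 0.2·(3.24, 6.12) = (-1.028, -1.664)
x = -1.028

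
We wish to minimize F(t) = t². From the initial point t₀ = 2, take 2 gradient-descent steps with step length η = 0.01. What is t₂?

1.9208

F′(t) = 2t
Step 1: F′(2) = 4; t₁ = 2 − 0.01·4 = 1.96
Step 2: F′(1.96) = 3.92; t₂ = 1.96 − 0.01·3.92 = 1.9208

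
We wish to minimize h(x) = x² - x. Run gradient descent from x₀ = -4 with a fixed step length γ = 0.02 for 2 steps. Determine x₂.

h′(x) = 2x - 1
Step 1: h′(-4) = -9; x₁ = -4 − 0.02·(-9) = -3.82
Step 2: h′(-3.82) = -8.64; x₂ = -3.82 − 0.02·(-8.64) = -3.6472

-3.6472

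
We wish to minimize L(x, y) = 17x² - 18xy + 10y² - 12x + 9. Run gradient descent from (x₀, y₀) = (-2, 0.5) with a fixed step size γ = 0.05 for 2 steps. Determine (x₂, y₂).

(-2.735, 2.205)

∇L = (34x - 18y - 12, -18x + 20y)
Step 1: at (-2, 0.5), ∇L = (-89, 46) → (-2, 0.5) − 0.05·(-89, 46) = (2.45, -1.8)
Step 2: at (2.45, -1.8), ∇L = (103.7, -80.1) → (2.45, -1.8) − 0.05·(103.7, -80.1) = (-2.735, 2.205)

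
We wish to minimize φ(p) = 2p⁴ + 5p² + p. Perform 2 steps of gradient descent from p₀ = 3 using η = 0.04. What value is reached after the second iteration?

φ′(p) = 8p³ + 10p + 1
Step 1: φ′(3) = 247; p₁ = 3 − 0.04·247 = -6.88
Step 2: φ′(-6.88) = -2673.085376; p₂ = -6.88 − 0.04·(-2673.085376) = 100.04341504

100.04341504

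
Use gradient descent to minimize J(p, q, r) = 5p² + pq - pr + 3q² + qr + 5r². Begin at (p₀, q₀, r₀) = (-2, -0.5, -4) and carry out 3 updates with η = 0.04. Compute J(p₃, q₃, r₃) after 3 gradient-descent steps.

5.613213165568

∇J = (10p + q - r, p + 6q + r, -p + q + 10r)
(p₁, q₁, r₁) = (-2, -0.5, -4) − 0.04·(-16.5, -9, -38.5) = (-1.34, -0.14, -2.46)
(p₂, q₂, r₂) = (-1.34, -0.14, -2.46) − 0.04·(-11.08, -4.64, -23.4) = (-0.8968, 0.0456, -1.524)
(p₃, q₃, r₃) = (-0.8968, 0.0456, -1.524) − 0.04·(-7.3984, -2.1472, -14.2976) = (-0.600864, 0.131488, -0.952096)
J(-0.600864, 0.131488, -0.952096) = 5.613213165568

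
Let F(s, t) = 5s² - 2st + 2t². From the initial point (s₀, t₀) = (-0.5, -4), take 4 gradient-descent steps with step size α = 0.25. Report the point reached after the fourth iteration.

∇F = (10s - 2t, -2s + 4t)
Step 1: at (-0.5, -4), ∇F = (3, -15) → (-0.5, -4) − 0.25·(3, -15) = (-1.25, -0.25)
Step 2: at (-1.25, -0.25), ∇F = (-12, 1.5) → (-1.25, -0.25) − 0.25·(-12, 1.5) = (1.75, -0.625)
Step 3: at (1.75, -0.625), ∇F = (18.75, -6) → (1.75, -0.625) − 0.25·(18.75, -6) = (-2.9375, 0.875)
Step 4: at (-2.9375, 0.875), ∇F = (-31.125, 9.375) → (-2.9375, 0.875) − 0.25·(-31.125, 9.375) = (4.84375, -1.46875)

(4.84375, -1.46875)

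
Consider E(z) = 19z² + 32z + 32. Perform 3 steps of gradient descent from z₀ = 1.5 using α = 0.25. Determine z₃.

E′(z) = 38z + 32
Step 1: E′(1.5) = 89; z₁ = 1.5 − 0.25·89 = -20.75
Step 2: E′(-20.75) = -756.5; z₂ = -20.75 − 0.25·(-756.5) = 168.375
Step 3: E′(168.375) = 6430.25; z₃ = 168.375 − 0.25·6430.25 = -1439.1875

-1439.1875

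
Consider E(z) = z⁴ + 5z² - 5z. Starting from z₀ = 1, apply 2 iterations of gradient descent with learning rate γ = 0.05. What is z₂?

0.491725

E′(z) = 4z³ + 10z - 5
Step 1: E′(1) = 9; z₁ = 1 − 0.05·9 = 0.55
Step 2: E′(0.55) = 1.1655; z₂ = 0.55 − 0.05·1.1655 = 0.491725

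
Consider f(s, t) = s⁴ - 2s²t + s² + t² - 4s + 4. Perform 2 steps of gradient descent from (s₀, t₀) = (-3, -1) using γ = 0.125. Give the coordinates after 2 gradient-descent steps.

(-1142.7265625, 45.015625)

∇f = (4s³ - 4st + 2s - 4, -2s² + 2t)
Step 1: at (-3, -1), ∇f = (-130, -20) → (-3, -1) − 0.125·(-130, -20) = (13.25, 1.5)
Step 2: at (13.25, 1.5), ∇f = (9247.8125, -348.125) → (13.25, 1.5) − 0.125·(9247.8125, -348.125) = (-1142.7265625, 45.015625)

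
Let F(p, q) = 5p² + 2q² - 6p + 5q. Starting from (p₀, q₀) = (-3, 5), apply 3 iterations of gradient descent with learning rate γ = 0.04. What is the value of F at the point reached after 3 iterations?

25.54346752

∇F = (10p - 6, 4q + 5)
Step 1: at (-3, 5), ∇F = (-36, 25) → (-3, 5) − 0.04·(-36, 25) = (-1.56, 4)
Step 2: at (-1.56, 4), ∇F = (-21.6, 21) → (-1.56, 4) − 0.04·(-21.6, 21) = (-0.696, 3.16)
Step 3: at (-0.696, 3.16), ∇F = (-12.96, 17.64) → (-0.696, 3.16) − 0.04·(-12.96, 17.64) = (-0.1776, 2.4544)
F(-0.1776, 2.4544) = 25.54346752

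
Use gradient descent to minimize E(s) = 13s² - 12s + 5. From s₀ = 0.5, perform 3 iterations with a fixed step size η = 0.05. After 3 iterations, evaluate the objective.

E′(s) = 26s - 12
Step 1: E′(0.5) = 1; s₁ = 0.5 − 0.05·1 = 0.45
Step 2: E′(0.45) = -0.3; s₂ = 0.45 − 0.05·(-0.3) = 0.465
Step 3: E′(0.465) = 0.09; s₃ = 0.465 − 0.05·0.09 = 0.4605
E(0.4605) = 2.23078325

2.23078325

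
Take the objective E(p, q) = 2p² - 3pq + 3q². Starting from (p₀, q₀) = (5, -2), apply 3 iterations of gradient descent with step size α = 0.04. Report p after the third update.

2.67456

∇E = (4p - 3q, -3p + 6q)
Step 1: at (5, -2), ∇E = (26, -27) → (5, -2) − 0.04·(26, -27) = (3.96, -0.92)
Step 2: at (3.96, -0.92), ∇E = (18.6, -17.4) → (3.96, -0.92) − 0.04·(18.6, -17.4) = (3.216, -0.224)
Step 3: at (3.216, -0.224), ∇E = (13.536, -10.992) → (3.216, -0.224) − 0.04·(13.536, -10.992) = (2.67456, 0.21568)
p = 2.67456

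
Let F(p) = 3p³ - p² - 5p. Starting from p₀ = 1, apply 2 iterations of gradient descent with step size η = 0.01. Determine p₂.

F′(p) = 9p² - 2p - 5
Step 1: F′(1) = 2; p₁ = 1 − 0.01·2 = 0.98
Step 2: F′(0.98) = 1.6836; p₂ = 0.98 − 0.01·1.6836 = 0.963164

0.963164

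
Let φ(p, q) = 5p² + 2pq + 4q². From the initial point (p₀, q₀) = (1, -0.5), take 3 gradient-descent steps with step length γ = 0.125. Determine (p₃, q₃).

(-0.03125, -0.0234375)

∇φ = (10p + 2q, 2p + 8q)
Step 1: at (1, -0.5), ∇φ = (9, -2) → (1, -0.5) − 0.125·(9, -2) = (-0.125, -0.25)
Step 2: at (-0.125, -0.25), ∇φ = (-1.75, -2.25) → (-0.125, -0.25) − 0.125·(-1.75, -2.25) = (0.09375, 0.03125)
Step 3: at (0.09375, 0.03125), ∇φ = (1, 0.4375) → (0.09375, 0.03125) − 0.125·(1, 0.4375) = (-0.03125, -0.0234375)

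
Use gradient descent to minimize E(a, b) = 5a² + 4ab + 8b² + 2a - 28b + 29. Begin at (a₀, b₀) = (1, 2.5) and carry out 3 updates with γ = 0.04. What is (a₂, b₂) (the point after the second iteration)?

(-0.3056, 1.7704)

∇E = (10a + 4b + 2, 4a + 16b - 28)
(a₁, b₁) = (1, 2.5) − 0.04·(22, 16) = (0.12, 1.86)
(a₂, b₂) = (0.12, 1.86) − 0.04·(10.64, 2.24) = (-0.3056, 1.7704)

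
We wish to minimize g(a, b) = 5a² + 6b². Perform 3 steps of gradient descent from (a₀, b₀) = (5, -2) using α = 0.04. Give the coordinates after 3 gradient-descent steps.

(1.08, -0.281216)

∇g = (10a, 12b)
(a₁, b₁) = (5, -2) − 0.04·(50, -24) = (3, -1.04)
(a₂, b₂) = (3, -1.04) − 0.04·(30, -12.48) = (1.8, -0.5408)
(a₃, b₃) = (1.8, -0.5408) − 0.04·(18, -6.4896) = (1.08, -0.281216)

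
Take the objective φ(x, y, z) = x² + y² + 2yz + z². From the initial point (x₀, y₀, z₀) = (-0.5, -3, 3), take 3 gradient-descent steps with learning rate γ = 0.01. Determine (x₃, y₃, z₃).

∇φ = (2x, 2y + 2z, 2y + 2z)
(x₁, y₁, z₁) = (-0.5, -3, 3) − 0.01·(-1, 0, 0) = (-0.49, -3, 3)
(x₂, y₂, z₂) = (-0.49, -3, 3) − 0.01·(-0.98, 0, 0) = (-0.4802, -3, 3)
(x₃, y₃, z₃) = (-0.4802, -3, 3) − 0.01·(-0.9604, 0, 0) = (-0.470596, -3, 3)

(-0.470596, -3, 3)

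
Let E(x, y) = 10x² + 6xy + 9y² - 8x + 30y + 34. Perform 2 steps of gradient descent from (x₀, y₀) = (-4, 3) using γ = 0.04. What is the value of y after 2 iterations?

∇E = (20x + 6y - 8, 6x + 18y + 30)
(x₁, y₁) = (-4, 3) − 0.04·(-70, 60) = (-1.2, 0.6)
(x₂, y₂) = (-1.2, 0.6) − 0.04·(-28.4, 33.6) = (-0.064, -0.744)
y = -0.744

-0.744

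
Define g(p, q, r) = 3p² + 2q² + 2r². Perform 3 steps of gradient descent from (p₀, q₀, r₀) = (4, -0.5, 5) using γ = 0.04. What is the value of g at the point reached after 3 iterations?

∇g = (6p, 4q, 4r)
(p₁, q₁, r₁) = (4, -0.5, 5) − 0.04·(24, -2, 20) = (3.04, -0.42, 4.2)
(p₂, q₂, r₂) = (3.04, -0.42, 4.2) − 0.04·(18.24, -1.68, 16.8) = (2.3104, -0.3528, 3.528)
(p₃, q₃, r₃) = (2.3104, -0.3528, 3.528) − 0.04·(13.8624, -1.4112, 14.112) = (1.755904, -0.296352, 2.96352)
g(1.755904, -0.296352, 2.96352) = 26.990147168256

26.990147168256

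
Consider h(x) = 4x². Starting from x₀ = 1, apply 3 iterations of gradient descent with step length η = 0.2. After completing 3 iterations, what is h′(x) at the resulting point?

h′(x) = 8x
Step 1: h′(1) = 8; x₁ = 1 − 0.2·8 = -0.6
Step 2: h′(-0.6) = -4.8; x₂ = -0.6 − 0.2·(-4.8) = 0.36
Step 3: h′(0.36) = 2.88; x₃ = 0.36 − 0.2·2.88 = -0.216
h′(x) at (-0.216) = -1.728

-1.728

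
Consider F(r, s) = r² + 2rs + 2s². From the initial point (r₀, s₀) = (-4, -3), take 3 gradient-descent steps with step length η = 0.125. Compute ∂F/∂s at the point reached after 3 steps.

∇F = (2r + 2s, 2r + 4s)
(r₁, s₁) = (-4, -3) − 0.125·(-14, -20) = (-2.25, -0.5)
(r₂, s₂) = (-2.25, -0.5) − 0.125·(-5.5, -6.5) = (-1.5625, 0.3125)
(r₃, s₃) = (-1.5625, 0.3125) − 0.125·(-2.5, -1.875) = (-1.25, 0.546875)
∂F/∂s at (-1.25, 0.546875) = -0.3125

-0.3125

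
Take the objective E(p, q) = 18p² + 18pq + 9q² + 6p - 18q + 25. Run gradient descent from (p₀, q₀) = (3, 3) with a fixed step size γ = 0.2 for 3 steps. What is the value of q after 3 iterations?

∇E = (36p + 18q + 6, 18p + 18q - 18)
Step 1: at (3, 3), ∇E = (168, 90) → (3, 3) − 0.2·(168, 90) = (-30.6, -15)
Step 2: at (-30.6, -15), ∇E = (-1365.6, -838.8) → (-30.6, -15) − 0.2·(-1365.6, -838.8) = (242.52, 152.76)
Step 3: at (242.52, 152.76), ∇E = (11486.4, 7097.04) → (242.52, 152.76) − 0.2·(11486.4, 7097.04) = (-2054.76, -1266.648)
q = -1266.648

-1266.648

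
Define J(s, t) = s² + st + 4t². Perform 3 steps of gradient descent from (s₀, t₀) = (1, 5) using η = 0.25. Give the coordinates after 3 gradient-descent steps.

∇J = (2s + t, s + 8t)
(s₁, t₁) = (1, 5) − 0.25·(7, 41) = (-0.75, -5.25)
(s₂, t₂) = (-0.75, -5.25) − 0.25·(-6.75, -42.75) = (0.9375, 5.4375)
(s₃, t₃) = (0.9375, 5.4375) − 0.25·(7.3125, 44.4375) = (-0.890625, -5.671875)

(-0.890625, -5.671875)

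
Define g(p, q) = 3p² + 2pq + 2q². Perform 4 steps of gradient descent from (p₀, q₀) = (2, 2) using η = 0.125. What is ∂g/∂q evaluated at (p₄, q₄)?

∇g = (6p + 2q, 2p + 4q)
Step 1: at (2, 2), ∇g = (16, 12) → (2, 2) − 0.125·(16, 12) = (0, 0.5)
Step 2: at (0, 0.5), ∇g = (1, 2) → (0, 0.5) − 0.125·(1, 2) = (-0.125, 0.25)
Step 3: at (-0.125, 0.25), ∇g = (-0.25, 0.75) → (-0.125, 0.25) − 0.125·(-0.25, 0.75) = (-0.09375, 0.15625)
Step 4: at (-0.09375, 0.15625), ∇g = (-0.25, 0.4375) → (-0.09375, 0.15625) − 0.125·(-0.25, 0.4375) = (-0.0625, 0.1015625)
∂g/∂q at (-0.0625, 0.1015625) = 0.28125

0.28125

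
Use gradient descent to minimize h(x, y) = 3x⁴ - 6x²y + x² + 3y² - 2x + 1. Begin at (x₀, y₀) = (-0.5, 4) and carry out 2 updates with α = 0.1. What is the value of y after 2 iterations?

4.3015

∇h = (12x³ - 12xy + 2x - 2, -6x² + 6y)
(x₁, y₁) = (-0.5, 4) − 0.1·(19.5, 22.5) = (-2.45, 1.75)
(x₂, y₂) = (-2.45, 1.75) − 0.1·(-131.9235, -25.515) = (10.74235, 4.3015)
y = 4.3015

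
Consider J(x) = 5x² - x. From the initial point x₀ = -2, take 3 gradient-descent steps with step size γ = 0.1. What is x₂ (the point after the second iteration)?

0.1

J′(x) = 10x - 1
x₁ = -2 − 0.1·(-21) = 0.1
x₂ = 0.1 − 0.1·0 = 0.1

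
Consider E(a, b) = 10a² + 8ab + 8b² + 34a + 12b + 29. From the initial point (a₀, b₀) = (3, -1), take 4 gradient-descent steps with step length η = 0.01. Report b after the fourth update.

-1.311232

∇E = (20a + 8b + 34, 8a + 16b + 12)
(a₁, b₁) = (3, -1) − 0.01·(86, 20) = (2.14, -1.2)
(a₂, b₂) = (2.14, -1.2) − 0.01·(67.2, 9.92) = (1.468, -1.2992)
(a₃, b₃) = (1.468, -1.2992) − 0.01·(52.9664, 2.9568) = (0.938336, -1.328768)
(a₄, b₄) = (0.938336, -1.328768) − 0.01·(42.136576, -1.7536) = (0.51697024, -1.311232)
b = -1.311232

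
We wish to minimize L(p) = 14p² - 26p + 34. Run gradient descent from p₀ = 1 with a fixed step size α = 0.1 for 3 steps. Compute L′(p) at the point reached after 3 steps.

L′(p) = 28p - 26
Step 1: L′(1) = 2; p₁ = 1 − 0.1·2 = 0.8
Step 2: L′(0.8) = -3.6; p₂ = 0.8 − 0.1·(-3.6) = 1.16
Step 3: L′(1.16) = 6.48; p₃ = 1.16 − 0.1·6.48 = 0.512
L′(p) at (0.512) = -11.664

-11.664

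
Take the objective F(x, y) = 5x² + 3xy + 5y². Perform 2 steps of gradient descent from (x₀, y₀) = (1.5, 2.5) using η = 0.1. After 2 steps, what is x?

∇F = (10x + 3y, 3x + 10y)
(x₁, y₁) = (1.5, 2.5) − 0.1·(22.5, 29.5) = (-0.75, -0.45)
(x₂, y₂) = (-0.75, -0.45) − 0.1·(-8.85, -6.75) = (0.135, 0.225)
x = 0.135

0.135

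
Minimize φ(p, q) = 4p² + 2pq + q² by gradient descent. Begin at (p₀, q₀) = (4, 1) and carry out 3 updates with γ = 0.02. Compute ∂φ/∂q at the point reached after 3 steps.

∇φ = (8p + 2q, 2p + 2q)
Step 1: at (4, 1), ∇φ = (34, 10) → (4, 1) − 0.02·(34, 10) = (3.32, 0.8)
Step 2: at (3.32, 0.8), ∇φ = (28.16, 8.24) → (3.32, 0.8) − 0.02·(28.16, 8.24) = (2.7568, 0.6352)
Step 3: at (2.7568, 0.6352), ∇φ = (23.3248, 6.784) → (2.7568, 0.6352) − 0.02·(23.3248, 6.784) = (2.290304, 0.49952)
∂φ/∂q at (2.290304, 0.49952) = 5.579648

5.579648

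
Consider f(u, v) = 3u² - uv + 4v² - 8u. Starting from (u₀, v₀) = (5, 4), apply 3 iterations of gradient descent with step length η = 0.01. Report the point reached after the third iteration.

(4.484012, 3.247897)

∇f = (6u - v - 8, -u + 8v)
(u₁, v₁) = (5, 4) − 0.01·(18, 27) = (4.82, 3.73)
(u₂, v₂) = (4.82, 3.73) − 0.01·(17.19, 25.02) = (4.6481, 3.4798)
(u₃, v₃) = (4.6481, 3.4798) − 0.01·(16.4088, 23.1903) = (4.484012, 3.247897)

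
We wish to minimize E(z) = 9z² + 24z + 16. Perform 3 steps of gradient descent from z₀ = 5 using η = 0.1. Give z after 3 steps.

E′(z) = 18z + 24
z₁ = 5 − 0.1·114 = -6.4
z₂ = -6.4 − 0.1·(-91.2) = 2.72
z₃ = 2.72 − 0.1·72.96 = -4.576

-4.576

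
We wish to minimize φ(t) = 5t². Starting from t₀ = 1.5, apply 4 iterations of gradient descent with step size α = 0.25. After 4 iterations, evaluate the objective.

φ′(t) = 10t
Step 1: φ′(1.5) = 15; t₁ = 1.5 − 0.25·15 = -2.25
Step 2: φ′(-2.25) = -22.5; t₂ = -2.25 − 0.25·(-22.5) = 3.375
Step 3: φ′(3.375) = 33.75; t₃ = 3.375 − 0.25·33.75 = -5.0625
Step 4: φ′(-5.0625) = -50.625; t₄ = -5.0625 − 0.25·(-50.625) = 7.59375
φ(7.59375) = 288.3251953125

288.3251953125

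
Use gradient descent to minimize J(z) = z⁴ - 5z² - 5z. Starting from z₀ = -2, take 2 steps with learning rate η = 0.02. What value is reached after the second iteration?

-1.52605632

J′(z) = 4z³ - 10z - 5
z₁ = -2 − 0.02·(-17) = -1.66
z₂ = -1.66 − 0.02·(-6.697184) = -1.52605632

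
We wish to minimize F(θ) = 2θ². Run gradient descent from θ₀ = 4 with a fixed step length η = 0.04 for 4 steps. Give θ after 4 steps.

1.99148544

F′(θ) = 4θ
θ₁ = 4 − 0.04·16 = 3.36
θ₂ = 3.36 − 0.04·13.44 = 2.8224
θ₃ = 2.8224 − 0.04·11.2896 = 2.370816
θ₄ = 2.370816 − 0.04·9.483264 = 1.99148544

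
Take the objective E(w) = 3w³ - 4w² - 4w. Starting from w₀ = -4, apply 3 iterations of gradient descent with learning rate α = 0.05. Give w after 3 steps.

-3679.2392658

E′(w) = 9w² - 8w - 4
w₁ = -4 − 0.05·172 = -12.6
w₂ = -12.6 − 0.05·1525.64 = -88.882
w₃ = -88.882 − 0.05·71807.145316 = -3679.2392658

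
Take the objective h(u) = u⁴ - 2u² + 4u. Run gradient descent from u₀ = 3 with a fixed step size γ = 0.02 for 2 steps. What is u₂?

h′(u) = 4u³ - 4u + 4
Step 1: h′(3) = 100; u₁ = 3 − 0.02·100 = 1
Step 2: h′(1) = 4; u₂ = 1 − 0.02·4 = 0.92

0.92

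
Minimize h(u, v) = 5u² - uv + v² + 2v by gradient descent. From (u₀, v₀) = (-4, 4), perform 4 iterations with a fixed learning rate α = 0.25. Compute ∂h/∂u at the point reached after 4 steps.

-247.234375

∇h = (10u - v, -u + 2v + 2)
Step 1: at (-4, 4), ∇h = (-44, 14) → (-4, 4) − 0.25·(-44, 14) = (7, 0.5)
Step 2: at (7, 0.5), ∇h = (69.5, -4) → (7, 0.5) − 0.25·(69.5, -4) = (-10.375, 1.5)
Step 3: at (-10.375, 1.5), ∇h = (-105.25, 15.375) → (-10.375, 1.5) − 0.25·(-105.25, 15.375) = (15.9375, -2.34375)
Step 4: at (15.9375, -2.34375), ∇h = (161.71875, -18.625) → (15.9375, -2.34375) − 0.25·(161.71875, -18.625) = (-24.4921875, 2.3125)
∂h/∂u at (-24.4921875, 2.3125) = -247.234375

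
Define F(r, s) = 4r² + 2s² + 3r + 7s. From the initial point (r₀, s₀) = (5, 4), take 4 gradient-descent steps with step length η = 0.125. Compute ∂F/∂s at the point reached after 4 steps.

∇F = (8r + 3, 4s + 7)
Step 1: at (5, 4), ∇F = (43, 23) → (5, 4) − 0.125·(43, 23) = (-0.375, 1.125)
Step 2: at (-0.375, 1.125), ∇F = (0, 11.5) → (-0.375, 1.125) − 0.125·(0, 11.5) = (-0.375, -0.3125)
Step 3: at (-0.375, -0.3125), ∇F = (0, 5.75) → (-0.375, -0.3125) − 0.125·(0, 5.75) = (-0.375, -1.03125)
Step 4: at (-0.375, -1.03125), ∇F = (0, 2.875) → (-0.375, -1.03125) − 0.125·(0, 2.875) = (-0.375, -1.390625)
∂F/∂s at (-0.375, -1.390625) = 1.4375

1.4375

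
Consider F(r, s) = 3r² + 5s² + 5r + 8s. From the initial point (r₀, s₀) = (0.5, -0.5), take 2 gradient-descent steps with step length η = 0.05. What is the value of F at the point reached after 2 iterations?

-3.974675

∇F = (6r + 5, 10s + 8)
Step 1: at (0.5, -0.5), ∇F = (8, 3) → (0.5, -0.5) − 0.05·(8, 3) = (0.1, -0.65)
Step 2: at (0.1, -0.65), ∇F = (5.6, 1.5) → (0.1, -0.65) − 0.05·(5.6, 1.5) = (-0.18, -0.725)
F(-0.18, -0.725) = -3.974675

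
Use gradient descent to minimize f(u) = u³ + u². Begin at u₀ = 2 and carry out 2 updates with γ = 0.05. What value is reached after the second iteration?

0.864

f′(u) = 3u² + 2u
u₁ = 2 − 0.05·16 = 1.2
u₂ = 1.2 − 0.05·6.72 = 0.864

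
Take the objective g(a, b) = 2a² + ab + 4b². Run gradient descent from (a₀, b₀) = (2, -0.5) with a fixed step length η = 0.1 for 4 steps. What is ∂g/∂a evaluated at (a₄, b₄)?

1.14195

∇g = (4a + b, a + 8b)
(a₁, b₁) = (2, -0.5) − 0.1·(7.5, -2) = (1.25, -0.3)
(a₂, b₂) = (1.25, -0.3) − 0.1·(4.7, -1.15) = (0.78, -0.185)
(a₃, b₃) = (0.78, -0.185) − 0.1·(2.935, -0.7) = (0.4865, -0.115)
(a₄, b₄) = (0.4865, -0.115) − 0.1·(1.831, -0.4335) = (0.3034, -0.07165)
∂g/∂a at (0.3034, -0.07165) = 1.14195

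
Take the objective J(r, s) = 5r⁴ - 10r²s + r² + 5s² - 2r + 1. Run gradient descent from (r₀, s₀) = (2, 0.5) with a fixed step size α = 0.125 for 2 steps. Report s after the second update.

308.859375

∇J = (20r³ - 20rs + 2r - 2, -10r² + 10s)
(r₁, s₁) = (2, 0.5) − 0.125·(142, -35) = (-15.75, 4.875)
(r₂, s₂) = (-15.75, 4.875) − 0.125·(-76637.5625, -2431.875) = (9563.9453125, 308.859375)
s = 308.859375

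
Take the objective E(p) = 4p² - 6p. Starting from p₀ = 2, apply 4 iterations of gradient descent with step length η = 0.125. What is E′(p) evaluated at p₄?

E′(p) = 8p - 6
Step 1: E′(2) = 10; p₁ = 2 − 0.125·10 = 0.75
Step 2: E′(0.75) = 0; p₂ = 0.75 − 0.125·0 = 0.75
Step 3: E′(0.75) = 0; p₃ = 0.75 − 0.125·0 = 0.75
Step 4: E′(0.75) = 0; p₄ = 0.75 − 0.125·0 = 0.75
E′(p) at (0.75) = 0

0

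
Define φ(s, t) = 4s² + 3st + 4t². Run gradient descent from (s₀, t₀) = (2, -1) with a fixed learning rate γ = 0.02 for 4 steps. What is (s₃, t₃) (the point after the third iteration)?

∇φ = (8s + 3t, 3s + 8t)
Step 1: at (2, -1), ∇φ = (13, -2) → (2, -1) − 0.02·(13, -2) = (1.74, -0.96)
Step 2: at (1.74, -0.96), ∇φ = (11.04, -2.46) → (1.74, -0.96) − 0.02·(11.04, -2.46) = (1.5192, -0.9108)
Step 3: at (1.5192, -0.9108), ∇φ = (9.4212, -2.7288) → (1.5192, -0.9108) − 0.02·(9.4212, -2.7288) = (1.330776, -0.856224)

(1.330776, -0.856224)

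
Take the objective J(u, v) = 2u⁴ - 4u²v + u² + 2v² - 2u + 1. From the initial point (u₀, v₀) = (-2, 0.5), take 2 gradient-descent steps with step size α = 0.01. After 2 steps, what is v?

0.690576

∇J = (8u³ - 8uv + 2u - 2, -4u² + 4v)
(u₁, v₁) = (-2, 0.5) − 0.01·(-62, -14) = (-1.38, 0.64)
(u₂, v₂) = (-1.38, 0.64) − 0.01·(-18.718976, -5.0576) = (-1.19281024, 0.690576)
v = 0.690576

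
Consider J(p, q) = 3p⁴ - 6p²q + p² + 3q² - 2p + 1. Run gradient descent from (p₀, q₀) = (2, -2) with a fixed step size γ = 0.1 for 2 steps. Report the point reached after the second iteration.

(2366.3792, 95.896)

∇J = (12p³ - 12pq + 2p - 2, -6p² + 6q)
(p₁, q₁) = (2, -2) − 0.1·(146, -36) = (-12.6, 1.6)
(p₂, q₂) = (-12.6, 1.6) − 0.1·(-23789.792, -942.96) = (2366.3792, 95.896)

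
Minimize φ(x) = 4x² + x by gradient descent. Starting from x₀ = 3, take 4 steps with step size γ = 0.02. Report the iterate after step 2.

φ′(x) = 8x + 1
Step 1: φ′(3) = 25; x₁ = 3 − 0.02·25 = 2.5
Step 2: φ′(2.5) = 21; x₂ = 2.5 − 0.02·21 = 2.08

2.08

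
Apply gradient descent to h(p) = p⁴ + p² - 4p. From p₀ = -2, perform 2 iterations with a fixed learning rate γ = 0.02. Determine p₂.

-0.93376

h′(p) = 4p³ + 2p - 4
p₁ = -2 − 0.02·(-40) = -1.2
p₂ = -1.2 − 0.02·(-13.312) = -0.93376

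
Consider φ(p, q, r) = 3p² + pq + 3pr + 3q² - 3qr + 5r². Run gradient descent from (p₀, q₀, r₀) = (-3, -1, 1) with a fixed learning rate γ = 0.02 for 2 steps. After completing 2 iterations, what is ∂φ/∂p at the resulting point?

-12.3968

∇φ = (6p + q + 3r, p + 6q - 3r, 3p - 3q + 10r)
Step 1: at (-3, -1, 1), ∇φ = (-16, -12, 4) → (-3, -1, 1) − 0.02·(-16, -12, 4) = (-2.68, -0.76, 0.92)
Step 2: at (-2.68, -0.76, 0.92), ∇φ = (-14.08, -10, 3.44) → (-2.68, -0.76, 0.92) − 0.02·(-14.08, -10, 3.44) = (-2.3984, -0.56, 0.8512)
∂φ/∂p at (-2.3984, -0.56, 0.8512) = -12.3968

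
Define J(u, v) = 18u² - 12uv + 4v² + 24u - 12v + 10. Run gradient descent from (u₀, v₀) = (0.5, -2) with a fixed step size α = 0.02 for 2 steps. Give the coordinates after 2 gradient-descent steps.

(-1.0264, -1.0656)

∇J = (36u - 12v + 24, -12u + 8v - 12)
Step 1: at (0.5, -2), ∇J = (66, -34) → (0.5, -2) − 0.02·(66, -34) = (-0.82, -1.32)
Step 2: at (-0.82, -1.32), ∇J = (10.32, -12.72) → (-0.82, -1.32) − 0.02·(10.32, -12.72) = (-1.0264, -1.0656)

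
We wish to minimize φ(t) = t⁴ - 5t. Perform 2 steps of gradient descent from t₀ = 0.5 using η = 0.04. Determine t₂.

φ′(t) = 4t³ - 5
t₁ = 0.5 − 0.04·(-4.5) = 0.68
t₂ = 0.68 − 0.04·(-3.742272) = 0.82969088

0.82969088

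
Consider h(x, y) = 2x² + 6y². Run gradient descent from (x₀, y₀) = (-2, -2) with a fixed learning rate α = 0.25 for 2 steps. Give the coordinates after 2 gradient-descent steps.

(0, -8)

∇h = (4x, 12y)
Step 1: at (-2, -2), ∇h = (-8, -24) → (-2, -2) − 0.25·(-8, -24) = (0, 4)
Step 2: at (0, 4), ∇h = (0, 48) → (0, 4) − 0.25·(0, 48) = (0, -8)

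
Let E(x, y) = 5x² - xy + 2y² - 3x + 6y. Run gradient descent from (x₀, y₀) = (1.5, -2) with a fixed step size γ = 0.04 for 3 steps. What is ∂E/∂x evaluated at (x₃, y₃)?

2.849728

∇E = (10x - y - 3, -x + 4y + 6)
(x₁, y₁) = (1.5, -2) − 0.04·(14, -3.5) = (0.94, -1.86)
(x₂, y₂) = (0.94, -1.86) − 0.04·(8.26, -2.38) = (0.6096, -1.7648)
(x₃, y₃) = (0.6096, -1.7648) − 0.04·(4.8608, -1.6688) = (0.415168, -1.698048)
∂E/∂x at (0.415168, -1.698048) = 2.849728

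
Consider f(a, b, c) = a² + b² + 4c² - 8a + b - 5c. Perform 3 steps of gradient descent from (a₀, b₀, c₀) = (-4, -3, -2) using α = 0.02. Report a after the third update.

∇f = (2a - 8, 2b + 1, 8c - 5)
(a₁, b₁, c₁) = (-4, -3, -2) − 0.02·(-16, -5, -21) = (-3.68, -2.9, -1.58)
(a₂, b₂, c₂) = (-3.68, -2.9, -1.58) − 0.02·(-15.36, -4.8, -17.64) = (-3.3728, -2.804, -1.2272)
(a₃, b₃, c₃) = (-3.3728, -2.804, -1.2272) − 0.02·(-14.7456, -4.608, -14.8176) = (-3.077888, -2.71184, -0.930848)
a = -3.077888

-3.077888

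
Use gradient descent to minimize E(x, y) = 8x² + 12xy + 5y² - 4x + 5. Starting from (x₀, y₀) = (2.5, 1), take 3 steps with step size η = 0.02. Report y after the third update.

∇E = (16x + 12y - 4, 12x + 10y)
(x₁, y₁) = (2.5, 1) − 0.02·(48, 40) = (1.54, 0.2)
(x₂, y₂) = (1.54, 0.2) − 0.02·(23.04, 20.48) = (1.0792, -0.2096)
(x₃, y₃) = (1.0792, -0.2096) − 0.02·(10.752, 10.8544) = (0.86416, -0.426688)
y = -0.426688

-0.426688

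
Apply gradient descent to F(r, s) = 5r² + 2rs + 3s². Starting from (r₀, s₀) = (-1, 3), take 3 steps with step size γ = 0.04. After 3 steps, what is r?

∇F = (10r + 2s, 2r + 6s)
(r₁, s₁) = (-1, 3) − 0.04·(-4, 16) = (-0.84, 2.36)
(r₂, s₂) = (-0.84, 2.36) − 0.04·(-3.68, 12.48) = (-0.6928, 1.8608)
(r₃, s₃) = (-0.6928, 1.8608) − 0.04·(-3.2064, 9.7792) = (-0.564544, 1.469632)
r = -0.564544

-0.564544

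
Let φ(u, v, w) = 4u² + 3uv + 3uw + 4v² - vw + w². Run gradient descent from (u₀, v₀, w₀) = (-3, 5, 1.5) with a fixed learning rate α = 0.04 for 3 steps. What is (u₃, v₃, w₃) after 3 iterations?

∇φ = (8u + 3v + 3w, 3u + 8v - w, 3u - v + 2w)
Step 1: at (-3, 5, 1.5), ∇φ = (-4.5, 29.5, -11) → (-3, 5, 1.5) − 0.04·(-4.5, 29.5, -11) = (-2.82, 3.82, 1.94)
Step 2: at (-2.82, 3.82, 1.94), ∇φ = (-5.28, 20.16, -8.4) → (-2.82, 3.82, 1.94) − 0.04·(-5.28, 20.16, -8.4) = (-2.6088, 3.0136, 2.276)
Step 3: at (-2.6088, 3.0136, 2.276), ∇φ = (-5.0016, 14.0064, -6.288) → (-2.6088, 3.0136, 2.276) − 0.04·(-5.0016, 14.0064, -6.288) = (-2.408736, 2.453344, 2.52752)

(-2.408736, 2.453344, 2.52752)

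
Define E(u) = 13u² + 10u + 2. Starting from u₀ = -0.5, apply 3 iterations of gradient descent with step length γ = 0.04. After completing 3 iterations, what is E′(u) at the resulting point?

E′(u) = 26u + 10
Step 1: E′(-0.5) = -3; u₁ = -0.5 − 0.04·(-3) = -0.38
Step 2: E′(-0.38) = 0.12; u₂ = -0.38 − 0.04·0.12 = -0.3848
Step 3: E′(-0.3848) = -0.0048; u₃ = -0.3848 − 0.04·(-0.0048) = -0.384608
E′(u) at (-0.384608) = 0.000192

0.000192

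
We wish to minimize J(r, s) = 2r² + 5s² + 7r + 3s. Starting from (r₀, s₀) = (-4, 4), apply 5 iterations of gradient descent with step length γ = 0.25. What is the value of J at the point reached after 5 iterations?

∇J = (4r + 7, 10s + 3)
(r₁, s₁) = (-4, 4) − 0.25·(-9, 43) = (-1.75, -6.75)
(r₂, s₂) = (-1.75, -6.75) − 0.25·(0, -64.5) = (-1.75, 9.375)
(r₃, s₃) = (-1.75, 9.375) − 0.25·(0, 96.75) = (-1.75, -14.8125)
(r₄, s₄) = (-1.75, -14.8125) − 0.25·(0, -145.125) = (-1.75, 21.46875)
(r₅, s₅) = (-1.75, 21.46875) − 0.25·(0, 217.6875) = (-1.75, -32.953125)
J(-1.75, -32.953125) = 5324.557861328125

5324.557861328125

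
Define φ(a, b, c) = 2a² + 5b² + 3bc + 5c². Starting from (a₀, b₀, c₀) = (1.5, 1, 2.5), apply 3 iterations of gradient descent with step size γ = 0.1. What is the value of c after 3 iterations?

∇φ = (4a, 10b + 3c, 3b + 10c)
(a₁, b₁, c₁) = (1.5, 1, 2.5) − 0.1·(6, 17.5, 28) = (0.9, -0.75, -0.3)
(a₂, b₂, c₂) = (0.9, -0.75, -0.3) − 0.1·(3.6, -8.4, -5.25) = (0.54, 0.09, 0.225)
(a₃, b₃, c₃) = (0.54, 0.09, 0.225) − 0.1·(2.16, 1.575, 2.52) = (0.324, -0.0675, -0.027)
c = -0.027

-0.027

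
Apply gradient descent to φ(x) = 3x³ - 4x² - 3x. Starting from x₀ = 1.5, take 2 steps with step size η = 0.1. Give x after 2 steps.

φ′(x) = 9x² - 8x - 3
Step 1: φ′(1.5) = 5.25; x₁ = 1.5 − 0.1·5.25 = 0.975
Step 2: φ′(0.975) = -2.244375; x₂ = 0.975 − 0.1·(-2.244375) = 1.1994375

1.1994375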